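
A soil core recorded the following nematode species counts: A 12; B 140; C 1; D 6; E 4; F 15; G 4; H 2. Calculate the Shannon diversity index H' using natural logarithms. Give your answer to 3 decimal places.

Total N = 12+140+1+6+4+15+4+2 = 184, so the proportions are 0.06522, 0.76087, 0.00543, 0.03261, 0.02174, 0.08152, 0.02174, 0.01087 (working shown to 5 dp, full precision carried).
Each pᵢ ln pᵢ term: 0.06522×(-2.73003)=-0.17805, 0.76087×(-0.27329)=-0.20794, 0.00543×(-5.21494)=-0.02834, 0.03261×(-3.42318)=-0.11163, 0.02174×(-3.82864)=-0.08323, 0.08152×(-2.50689)=-0.20437, 0.02174×(-3.82864)=-0.08323, 0.01087×(-4.52179)=-0.04915.
Sum = -0.94593, so H' = 0.946.

0.946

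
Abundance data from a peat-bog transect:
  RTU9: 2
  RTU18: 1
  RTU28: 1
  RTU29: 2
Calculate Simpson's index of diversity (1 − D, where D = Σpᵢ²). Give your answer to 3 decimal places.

0.722

Total N = 2+1+1+2 = 6, so the proportions are 0.33333, 0.16667, 0.16667, 0.33333 (working shown to 5 dp, full precision carried).
D = 0.33333² + 0.16667² + 0.16667² + 0.33333² = 0.11111 + 0.02778 + 0.02778 + 0.11111 = 0.27778.
So 1 − D = 0.72222, i.e. 0.722 to 3 decimal places.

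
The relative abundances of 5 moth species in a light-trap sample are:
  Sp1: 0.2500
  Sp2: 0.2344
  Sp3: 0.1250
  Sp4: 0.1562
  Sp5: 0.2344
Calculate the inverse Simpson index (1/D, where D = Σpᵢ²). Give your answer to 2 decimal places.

D = 0.25² + 0.2344² + 0.125² + 0.1562² + 0.2344² = 0.062500 + 0.054943 + 0.015625 + 0.024398 + 0.054943 = 0.212410 (working shown to 6 dp, full precision carried).
So 1/D = 4.7079, i.e. 4.71 to 2 decimal places.

4.71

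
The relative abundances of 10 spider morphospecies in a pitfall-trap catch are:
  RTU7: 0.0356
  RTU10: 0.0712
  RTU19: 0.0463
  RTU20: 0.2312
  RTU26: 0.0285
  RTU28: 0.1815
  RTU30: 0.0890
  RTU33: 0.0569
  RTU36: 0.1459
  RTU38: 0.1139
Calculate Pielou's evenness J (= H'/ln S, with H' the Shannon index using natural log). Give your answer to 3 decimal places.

0.914

H' = −Σ pᵢ ln pᵢ = −((-0.11874) + (-0.18813) + (-0.14226) + (-0.33859) + (-0.10140) + (-0.30973) + (-0.21530) + (-0.16310) + (-0.28083) + (-0.24744)) = 2.10552 (working shown to 5 dp, full precision carried).
With S = 10 species, ln S = 2.30259, so J = 2.10552/2.30259 = 0.91442, i.e. 0.914 to 3 decimal places.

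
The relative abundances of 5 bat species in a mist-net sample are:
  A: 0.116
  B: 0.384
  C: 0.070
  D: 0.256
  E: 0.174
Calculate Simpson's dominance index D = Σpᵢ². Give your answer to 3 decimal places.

D = 0.116² + 0.384² + 0.07² + 0.256² + 0.174² = 0.01346 + 0.14746 + 0.00490 + 0.06554 + 0.03028 = 0.26162 (working shown to 5 dp, full precision carried).
To 3 decimal places, D = 0.262.

0.262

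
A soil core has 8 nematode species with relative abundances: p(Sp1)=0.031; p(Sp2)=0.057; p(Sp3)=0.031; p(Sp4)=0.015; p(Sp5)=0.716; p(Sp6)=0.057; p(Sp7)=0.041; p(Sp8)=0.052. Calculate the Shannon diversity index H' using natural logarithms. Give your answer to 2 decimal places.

Each pᵢ ln pᵢ term (working shown to 4 dp, full precision carried): 0.031×(-3.4738)=-0.1077, 0.057×(-2.8647)=-0.1633, 0.031×(-3.4738)=-0.1077, 0.015×(-4.1997)=-0.0630, 0.716×(-0.3341)=-0.2392, 0.057×(-2.8647)=-0.1633, 0.041×(-3.1942)=-0.1310, 0.052×(-2.9565)=-0.1537.
Sum = -1.1288, so H' = 1.13.

1.13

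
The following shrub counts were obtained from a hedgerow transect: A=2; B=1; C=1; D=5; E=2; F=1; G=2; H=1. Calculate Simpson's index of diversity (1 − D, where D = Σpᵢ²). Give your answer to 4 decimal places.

Total N = 2+1+1+5+2+1+2+1 = 15, so the proportions are 0.133333, 0.066667, 0.066667, 0.333333, 0.133333, 0.066667, 0.133333, 0.066667 (working shown to 6 dp, full precision carried).
D = 0.133333² + 0.066667² + 0.066667² + 0.333333² + 0.133333² + 0.066667² + 0.133333² + 0.066667² = 0.017778 + 0.004444 + 0.004444 + 0.111111 + 0.017778 + 0.004444 + 0.017778 + 0.004444 = 0.182222.
So 1 − D = 0.817778, i.e. 0.8178 to 4 decimal places.

0.8178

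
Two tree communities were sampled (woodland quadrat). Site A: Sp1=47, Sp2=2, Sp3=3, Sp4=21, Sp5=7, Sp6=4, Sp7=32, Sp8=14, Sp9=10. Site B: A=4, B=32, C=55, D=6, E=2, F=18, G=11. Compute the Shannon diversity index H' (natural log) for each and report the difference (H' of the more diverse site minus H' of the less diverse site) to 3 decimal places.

0.288

Site A: N=140, proportions 0.3357143, 0.0142857, 0.0214286, 0.15, 0.05, 0.0285714, 0.2285714, 0.1, 0.0714286, giving H' = 1.8015225 (working shown to 7 dp, full precision carried).
Site B: N=128, proportions 0.03125, 0.25, 0.4296875, 0.046875, 0.015625, 0.140625, 0.0859375, giving H' = 1.5130268.
Difference = |1.8015225 − 1.5130268| = 0.2884957, i.e. 0.288 to 3 decimal places.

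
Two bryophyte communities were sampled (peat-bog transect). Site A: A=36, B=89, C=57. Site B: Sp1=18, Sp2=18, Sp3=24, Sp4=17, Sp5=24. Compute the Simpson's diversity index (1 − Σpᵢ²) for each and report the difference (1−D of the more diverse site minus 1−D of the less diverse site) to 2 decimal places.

0.17

Site A: N=182, proportions 0.1978, 0.48901, 0.31319, giving 1−D = 0.62366 (working shown to 5 dp, full precision carried).
Site B: N=101, proportions 0.17822, 0.17822, 0.23762, 0.16832, 0.23762, giving 1−D = 0.79522.
Difference = |0.62366 − 0.79522| = 0.17156, i.e. 0.17 to 2 decimal places.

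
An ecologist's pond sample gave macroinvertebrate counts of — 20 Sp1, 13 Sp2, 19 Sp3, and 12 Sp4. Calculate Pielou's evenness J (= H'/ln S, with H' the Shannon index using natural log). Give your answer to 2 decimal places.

Total N = 20+13+19+12 = 64, so the proportions are 0.3125, 0.2031, 0.2969, 0.1875 (working shown to 4 dp, full precision carried).
H' = −Σ pᵢ ln pᵢ = −((-0.3635) + (-0.3238) + (-0.3605) + (-0.3139)) = 1.3617.
With S = 4 species, ln S = 1.3863, so J = 1.3617/1.3863 = 0.9822, i.e. 0.98 to 2 decimal places.

0.98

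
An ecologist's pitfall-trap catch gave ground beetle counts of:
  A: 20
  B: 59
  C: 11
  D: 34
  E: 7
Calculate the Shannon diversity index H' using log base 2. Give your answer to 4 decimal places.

1.9632

Total N = 20+59+11+34+7 = 131, so the proportions are 0.152672, 0.450382, 0.083969, 0.259542, 0.053435 (working shown to 6 dp, full precision carried).
Each pᵢ log₂ pᵢ term: 0.152672×(-2.711495)=-0.413969, 0.450382×(-1.150780)=-0.518290, 0.083969×(-3.573991)=-0.300106, 0.259542×(-1.945960)=-0.505058, 0.053435×(-4.226068)=-0.225820.
Sum = -1.963244, so H' = 1.9632.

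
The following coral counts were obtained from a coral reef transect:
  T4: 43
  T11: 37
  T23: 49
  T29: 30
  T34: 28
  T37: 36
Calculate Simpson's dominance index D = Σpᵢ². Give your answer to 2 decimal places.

0.17

Total N = 43+37+49+30+28+36 = 223, so the proportions are 0.1928, 0.1659, 0.2197, 0.1345, 0.1256, 0.1614 (working shown to 4 dp, full precision carried).
D = 0.1928² + 0.1659² + 0.2197² + 0.1345² + 0.1256² + 0.1614² = 0.0372 + 0.0275 + 0.0483 + 0.0181 + 0.0158 + 0.0261 = 0.1729.
To 2 decimal places, D = 0.17.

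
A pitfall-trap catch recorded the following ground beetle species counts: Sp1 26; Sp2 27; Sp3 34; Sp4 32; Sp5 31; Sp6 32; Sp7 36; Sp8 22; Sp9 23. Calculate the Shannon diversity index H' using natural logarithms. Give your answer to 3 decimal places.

2.184

Total N = 26+27+34+32+31+32+36+22+23 = 263, so the proportions are 0.09886, 0.10266, 0.12928, 0.12167, 0.11787, 0.12167, 0.13688, 0.08365, 0.08745 (working shown to 5 dp, full precision carried).
Each pᵢ ln pᵢ term: 0.09886×(-2.31406)=-0.22877, 0.10266×(-2.27632)=-0.23369, 0.12928×(-2.04579)=-0.26448, 0.12167×(-2.10642)=-0.25629, 0.11787×(-2.13817)=-0.25203, 0.12167×(-2.10642)=-0.25629, 0.13688×(-1.98864)=-0.27221, 0.08365×(-2.48111)=-0.20755, 0.08745×(-2.43666)=-0.21309.
Sum = -2.18439, so H' = 2.184.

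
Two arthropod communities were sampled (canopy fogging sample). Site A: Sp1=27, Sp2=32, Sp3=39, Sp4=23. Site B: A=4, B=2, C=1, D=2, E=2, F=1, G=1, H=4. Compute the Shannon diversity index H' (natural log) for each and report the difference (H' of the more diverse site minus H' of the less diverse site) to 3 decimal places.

Site A: N=121, proportions 0.22314, 0.26446, 0.32231, 0.19008, giving H' = 1.36698 (working shown to 5 dp, full precision carried).
Site B: N=17, proportions 0.23529, 0.11765, 0.05882, 0.11765, 0.11765, 0.05882, 0.05882, 0.23529, giving H' = 1.93620.
Difference = |1.36698 − 1.93620| = 0.56922, i.e. 0.569 to 3 decimal places.

0.569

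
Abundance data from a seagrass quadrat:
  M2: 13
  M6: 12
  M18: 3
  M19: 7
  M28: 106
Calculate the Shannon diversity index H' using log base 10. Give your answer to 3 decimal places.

0.380

Total N = 13+12+3+7+106 = 141, so the proportions are 0.0922, 0.08511, 0.02128, 0.04965, 0.75177 (working shown to 5 dp, full precision carried).
Each pᵢ log₁₀ pᵢ term: 0.0922×(-1.03528)=-0.09545, 0.08511×(-1.07004)=-0.09107, 0.02128×(-1.67210)=-0.03558, 0.04965×(-1.30412)=-0.06474, 0.75177×(-0.12391)=-0.09315.
Sum = -0.37999, so H' = 0.380.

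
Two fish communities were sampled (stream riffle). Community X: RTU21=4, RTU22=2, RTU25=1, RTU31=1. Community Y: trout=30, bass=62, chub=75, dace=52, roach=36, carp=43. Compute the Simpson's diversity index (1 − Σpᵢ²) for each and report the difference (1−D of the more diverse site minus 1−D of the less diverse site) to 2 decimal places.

Community X: N=8, proportions 0.5, 0.25, 0.125, 0.125, giving 1−D = 0.65625 (working shown to 5 dp, full precision carried).
Community Y: N=298, proportions 0.10067, 0.20805, 0.25168, 0.1745, 0.12081, 0.1443, giving 1−D = 0.81737.
Difference = |0.65625 − 0.81737| = 0.16112, i.e. 0.16 to 2 decimal places.

0.16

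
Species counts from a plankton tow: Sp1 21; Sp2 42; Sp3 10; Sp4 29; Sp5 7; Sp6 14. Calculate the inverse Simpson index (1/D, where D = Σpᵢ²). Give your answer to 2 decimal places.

4.46

Total N = 21+42+10+29+7+14 = 123, so the proportions are 0.170732, 0.341463, 0.081301, 0.235772, 0.056911, 0.113821 (working shown to 6 dp, full precision carried).
D = 0.170732² + 0.341463² + 0.081301² + 0.235772² + 0.056911² + 0.113821² = 0.029149 + 0.116597 + 0.006610 + 0.055589 + 0.003239 + 0.012955 = 0.224139.
So 1/D = 4.4615, i.e. 4.46 to 2 decimal places.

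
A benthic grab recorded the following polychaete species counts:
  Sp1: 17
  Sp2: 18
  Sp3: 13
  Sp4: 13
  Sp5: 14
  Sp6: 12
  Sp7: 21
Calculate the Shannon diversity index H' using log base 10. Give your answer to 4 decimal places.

Total N = 17+18+13+13+14+12+21 = 108, so the proportions are 0.157407, 0.166667, 0.12037, 0.12037, 0.12963, 0.111111, 0.194444 (working shown to 6 dp, full precision carried).
Each pᵢ log₁₀ pᵢ term: 0.157407×(-0.802975)=-0.126394, 0.166667×(-0.778151)=-0.129692, 0.12037×(-0.919480)=-0.110678, 0.12037×(-0.919480)=-0.110678, 0.12963×(-0.887296)=-0.115020, 0.111111×(-0.954243)=-0.106027, 0.194444×(-0.711204)=-0.138290.
Sum = -0.836779, so H' = 0.8368.

0.8368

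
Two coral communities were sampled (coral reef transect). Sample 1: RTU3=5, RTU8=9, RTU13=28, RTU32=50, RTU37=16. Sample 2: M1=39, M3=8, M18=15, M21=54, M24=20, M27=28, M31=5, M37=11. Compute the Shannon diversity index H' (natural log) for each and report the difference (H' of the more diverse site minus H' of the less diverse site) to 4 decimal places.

0.5032

Sample 1: N=108, proportions 0.046296, 0.083333, 0.259259, 0.462963, 0.148148, giving H' = 1.338738 (working shown to 6 dp, full precision carried).
Sample 2: N=180, proportions 0.216667, 0.044444, 0.083333, 0.3, 0.111111, 0.155556, 0.027778, 0.061111, giving H' = 1.841953.
Difference = |1.338738 − 1.841953| = 0.503215, i.e. 0.5032 to 4 decimal places.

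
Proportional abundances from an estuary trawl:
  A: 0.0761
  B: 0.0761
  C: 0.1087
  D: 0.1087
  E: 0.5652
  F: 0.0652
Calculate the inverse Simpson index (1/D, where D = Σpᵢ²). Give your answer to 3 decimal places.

D = 0.0761² + 0.0761² + 0.1087² + 0.1087² + 0.5652² + 0.0652² = 0.005791 + 0.005791 + 0.011816 + 0.011816 + 0.319451 + 0.004251 = 0.358916 (working shown to 6 dp, full precision carried).
So 1/D = 2.78617, i.e. 2.786 to 3 decimal places.

2.786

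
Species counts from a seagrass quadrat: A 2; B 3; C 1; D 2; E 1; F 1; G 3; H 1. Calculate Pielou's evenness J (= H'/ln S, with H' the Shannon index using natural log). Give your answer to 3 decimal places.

Total N = 2+3+1+2+1+1+3+1 = 14, so the proportions are 0.14286, 0.21429, 0.07143, 0.14286, 0.07143, 0.07143, 0.21429, 0.07143 (working shown to 5 dp, full precision carried).
H' = −Σ pᵢ ln pᵢ = −((-0.27799) + (-0.33010) + (-0.18850) + (-0.27799) + (-0.18850) + (-0.18850) + (-0.33010) + (-0.18850)) = 1.97018.
With S = 8 species, ln S = 2.07944, so J = 1.97018/2.07944 = 0.94746, i.e. 0.947 to 3 decimal places.

0.947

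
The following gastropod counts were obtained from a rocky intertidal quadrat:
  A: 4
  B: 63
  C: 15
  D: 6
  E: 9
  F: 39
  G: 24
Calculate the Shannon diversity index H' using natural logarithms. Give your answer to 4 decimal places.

Total N = 4+63+15+6+9+39+24 = 160, so the proportions are 0.025, 0.39375, 0.09375, 0.0375, 0.05625, 0.24375, 0.15 (working shown to 6 dp, full precision carried).
Each pᵢ ln pᵢ term: 0.025×(-3.688879)=-0.092222, 0.39375×(-0.932039)=-0.366990, 0.09375×(-2.367124)=-0.221918, 0.0375×(-3.283414)=-0.123128, 0.05625×(-2.877949)=-0.161885, 0.24375×(-1.411612)=-0.344080, 0.15×(-1.897120)=-0.284568.
Sum = -1.594791, so H' = 1.5948.

1.5948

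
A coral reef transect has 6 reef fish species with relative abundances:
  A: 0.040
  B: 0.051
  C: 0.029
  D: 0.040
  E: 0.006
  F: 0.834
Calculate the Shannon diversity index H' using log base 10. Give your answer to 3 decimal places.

Each pᵢ log₁₀ pᵢ term (working shown to 5 dp, full precision carried): 0.04×(-1.39794)=-0.05592, 0.051×(-1.29243)=-0.06591, 0.029×(-1.53760)=-0.04459, 0.04×(-1.39794)=-0.05592, 0.006×(-2.22185)=-0.01333, 0.834×(-0.07883)=-0.06575.
Sum = -0.30142, so H' = 0.301.

0.301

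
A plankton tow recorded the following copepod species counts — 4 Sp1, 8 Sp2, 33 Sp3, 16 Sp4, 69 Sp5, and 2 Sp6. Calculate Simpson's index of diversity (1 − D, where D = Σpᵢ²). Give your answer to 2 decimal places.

0.64

Total N = 4+8+33+16+69+2 = 132, so the proportions are 0.0303, 0.0606, 0.25, 0.1212, 0.5227, 0.0152 (working shown to 4 dp, full precision carried).
D = 0.0303² + 0.0606² + 0.25² + 0.1212² + 0.5227² + 0.0152² = 0.0009 + 0.0037 + 0.0625 + 0.0147 + 0.2732 + 0.0002 = 0.3553.
So 1 − D = 0.6447, i.e. 0.64 to 2 decimal places.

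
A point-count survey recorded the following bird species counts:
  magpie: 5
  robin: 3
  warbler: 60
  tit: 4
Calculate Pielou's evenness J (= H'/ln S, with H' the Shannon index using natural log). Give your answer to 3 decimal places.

0.455

Total N = 5+3+60+4 = 72, so the proportions are 0.06944, 0.04167, 0.83333, 0.05556 (working shown to 5 dp, full precision carried).
H' = −Σ pᵢ ln pᵢ = −((-0.18522) + (-0.13242) + (-0.15193) + (-0.16058)) = 0.63015.
With S = 4 species, ln S = 1.38629, so J = 0.63015/1.38629 = 0.45456, i.e. 0.455 to 3 decimal places.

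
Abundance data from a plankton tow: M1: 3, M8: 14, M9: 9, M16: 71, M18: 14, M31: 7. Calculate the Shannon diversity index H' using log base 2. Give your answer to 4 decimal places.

1.8303

Total N = 3+14+9+71+14+7 = 118, so the proportions are 0.025424, 0.118644, 0.076271, 0.601695, 0.118644, 0.059322 (working shown to 6 dp, full precision carried).
Each pᵢ log₂ pᵢ term: 0.025424×(-5.297681)=-0.134687, 0.118644×(-3.075288)=-0.364865, 0.076271×(-3.712718)=-0.283173, 0.601695×(-0.732896)=-0.440980, 0.118644×(-3.075288)=-0.364865, 0.059322×(-4.075288)=-0.241754.
Sum = -1.830324, so H' = 1.8303.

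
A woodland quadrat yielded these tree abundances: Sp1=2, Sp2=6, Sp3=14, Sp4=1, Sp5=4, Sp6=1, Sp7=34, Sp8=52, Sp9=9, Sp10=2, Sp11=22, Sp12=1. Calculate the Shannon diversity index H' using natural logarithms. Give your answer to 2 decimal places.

1.83

Total N = 2+6+14+1+4+1+34+52+9+2+22+1 = 148, so the proportions are 0.0135, 0.0405, 0.0946, 0.0068, 0.027, 0.0068, 0.2297, 0.3514, 0.0608, 0.0135, 0.1486, 0.0068 (working shown to 4 dp, full precision carried).
Each pᵢ ln pᵢ term: 0.0135×(-4.3041)=-0.0582, 0.0405×(-3.2055)=-0.1300, 0.0946×(-2.3582)=-0.2231, 0.0068×(-4.9972)=-0.0338, 0.027×(-3.6109)=-0.0976, 0.0068×(-4.9972)=-0.0338, 0.2297×(-1.4709)=-0.3379, 0.3514×(-1.0460)=-0.3675, 0.0608×(-2.8000)=-0.1703, 0.0135×(-4.3041)=-0.0582, 0.1486×(-1.9062)=-0.2833, 0.0068×(-4.9972)=-0.0338.
Sum = -1.8273, so H' = 1.83.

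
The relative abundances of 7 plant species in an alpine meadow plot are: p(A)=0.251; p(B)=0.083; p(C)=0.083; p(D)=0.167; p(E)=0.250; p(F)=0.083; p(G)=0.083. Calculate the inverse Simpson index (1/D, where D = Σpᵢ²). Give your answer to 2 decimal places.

D = 0.251² + 0.083² + 0.083² + 0.167² + 0.25² + 0.083² + 0.083² = 0.063001 + 0.006889 + 0.006889 + 0.027889 + 0.062500 + 0.006889 + 0.006889 = 0.180946 (working shown to 6 dp, full precision carried).
So 1/D = 5.5265, i.e. 5.53 to 2 decimal places.

5.53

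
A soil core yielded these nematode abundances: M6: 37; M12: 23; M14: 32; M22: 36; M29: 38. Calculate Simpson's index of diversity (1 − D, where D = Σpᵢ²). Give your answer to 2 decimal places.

Total N = 37+23+32+36+38 = 166, so the proportions are 0.2229, 0.1386, 0.1928, 0.2169, 0.2289 (working shown to 4 dp, full precision carried).
D = 0.2229² + 0.1386² + 0.1928² + 0.2169² + 0.2289² = 0.0497 + 0.0192 + 0.0372 + 0.0470 + 0.0524 = 0.2055.
So 1 − D = 0.7945, i.e. 0.79 to 2 decimal places.

0.79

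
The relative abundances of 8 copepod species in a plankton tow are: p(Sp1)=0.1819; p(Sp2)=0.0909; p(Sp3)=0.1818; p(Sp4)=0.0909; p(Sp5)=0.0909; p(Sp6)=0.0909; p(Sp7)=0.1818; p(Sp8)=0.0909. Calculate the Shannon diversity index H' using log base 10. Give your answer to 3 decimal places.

Each pᵢ log₁₀ pᵢ term (working shown to 5 dp, full precision carried): 0.1819×(-0.74017)=-0.13464, 0.0909×(-1.04144)=-0.09467, 0.1818×(-0.74041)=-0.13461, 0.0909×(-1.04144)=-0.09467, 0.0909×(-1.04144)=-0.09467, 0.0909×(-1.04144)=-0.09467, 0.1818×(-0.74041)=-0.13461, 0.0909×(-1.04144)=-0.09467.
Sum = -0.87718, so H' = 0.877.

0.877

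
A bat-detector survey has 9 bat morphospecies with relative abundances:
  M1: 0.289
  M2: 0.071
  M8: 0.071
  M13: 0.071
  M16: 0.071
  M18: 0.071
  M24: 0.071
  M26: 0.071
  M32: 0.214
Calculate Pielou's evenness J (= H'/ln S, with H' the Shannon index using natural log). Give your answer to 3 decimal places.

0.912

H' = −Σ pᵢ ln pᵢ = −((-0.35874) + (-0.18780) + (-0.18780) + (-0.18780) + (-0.18780) + (-0.18780) + (-0.18780) + (-0.18780) + (-0.32994)) = 2.00329 (working shown to 5 dp, full precision carried).
With S = 9 species, ln S = 2.19722, so J = 2.00329/2.19722 = 0.91174, i.e. 0.912 to 3 decimal places.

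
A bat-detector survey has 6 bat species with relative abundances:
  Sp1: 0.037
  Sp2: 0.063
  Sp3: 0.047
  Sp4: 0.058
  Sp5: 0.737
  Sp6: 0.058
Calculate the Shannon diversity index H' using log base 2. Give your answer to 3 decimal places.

Each pᵢ log₂ pᵢ term (working shown to 5 dp, full precision carried): 0.037×(-4.75633)=-0.17598, 0.063×(-3.98850)=-0.25128, 0.047×(-4.41120)=-0.20733, 0.058×(-4.10780)=-0.23825, 0.737×(-0.44026)=-0.32447, 0.058×(-4.10780)=-0.23825.
Sum = -1.43557, so H' = 1.436.

1.436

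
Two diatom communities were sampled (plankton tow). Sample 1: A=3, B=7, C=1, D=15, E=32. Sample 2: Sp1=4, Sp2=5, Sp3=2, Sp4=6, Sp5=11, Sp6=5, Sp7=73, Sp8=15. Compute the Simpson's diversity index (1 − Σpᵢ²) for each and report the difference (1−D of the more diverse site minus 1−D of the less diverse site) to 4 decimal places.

0.0060

Sample 1: N=58, proportions 0.051724, 0.12069, 0.017241, 0.258621, 0.551724, giving 1−D = 0.611177 (working shown to 6 dp, full precision carried).
Sample 2: N=121, proportions 0.033058, 0.041322, 0.016529, 0.049587, 0.090909, 0.041322, 0.603306, 0.123967, giving 1−D = 0.605150.
Difference = |0.611177 − 0.605150| = 0.006027, i.e. 0.0060 to 4 decimal places.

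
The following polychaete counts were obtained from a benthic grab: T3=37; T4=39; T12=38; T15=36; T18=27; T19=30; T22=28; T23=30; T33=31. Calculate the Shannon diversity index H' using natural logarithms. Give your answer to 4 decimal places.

2.1886

Total N = 37+39+38+36+27+30+28+30+31 = 296, so the proportions are 0.125, 0.131757, 0.128378, 0.121622, 0.091216, 0.101351, 0.094595, 0.101351, 0.10473 (working shown to 6 dp, full precision carried).
Each pᵢ ln pᵢ term: 0.125×(-2.079442)=-0.259930, 0.131757×(-2.026798)=-0.267044, 0.128378×(-2.052773)=-0.263532, 0.121622×(-2.106841)=-0.256237, 0.091216×(-2.394523)=-0.218419, 0.101351×(-2.289162)=-0.232010, 0.094595×(-2.358155)=-0.223069, 0.101351×(-2.289162)=-0.232010, 0.10473×(-2.256372)=-0.236309.
Sum = -2.188560, so H' = 2.1886.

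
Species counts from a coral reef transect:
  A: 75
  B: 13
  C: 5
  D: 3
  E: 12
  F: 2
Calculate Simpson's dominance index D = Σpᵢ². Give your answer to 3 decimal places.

Total N = 75+13+5+3+12+2 = 110, so the proportions are 0.68182, 0.11818, 0.04545, 0.02727, 0.10909, 0.01818 (working shown to 5 dp, full precision carried).
D = 0.68182² + 0.11818² + 0.04545² + 0.02727² + 0.10909² + 0.01818² = 0.46488 + 0.01397 + 0.00207 + 0.00074 + 0.01190 + 0.00033 = 0.49388.
To 3 decimal places, D = 0.494.

0.494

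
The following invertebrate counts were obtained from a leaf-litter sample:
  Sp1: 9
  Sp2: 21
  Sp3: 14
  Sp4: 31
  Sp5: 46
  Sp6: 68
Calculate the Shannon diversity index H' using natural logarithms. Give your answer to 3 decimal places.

1.590

Total N = 9+21+14+31+46+68 = 189, so the proportions are 0.04762, 0.11111, 0.07407, 0.16402, 0.24339, 0.35979 (working shown to 5 dp, full precision carried).
Each pᵢ ln pᵢ term: 0.04762×(-3.04452)=-0.14498, 0.11111×(-2.19722)=-0.24414, 0.07407×(-2.60269)=-0.19279, 0.16402×(-1.80776)=-0.29651, 0.24339×(-1.41311)=-0.34393, 0.35979×(-1.02224)=-0.36779.
Sum = -1.59014, so H' = 1.590.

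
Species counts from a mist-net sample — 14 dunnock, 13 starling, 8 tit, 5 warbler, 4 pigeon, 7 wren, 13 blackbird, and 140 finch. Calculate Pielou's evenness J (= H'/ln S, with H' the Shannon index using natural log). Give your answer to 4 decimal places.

0.5789

Total N = 14+13+8+5+4+7+13+140 = 204, so the proportions are 0.068627, 0.063725, 0.039216, 0.02451, 0.019608, 0.034314, 0.063725, 0.686275 (working shown to 6 dp, full precision carried).
H' = −Σ pᵢ ln pᵢ = −((-0.183857) + (-0.175447) + (-0.127007) + (-0.090899) + (-0.077095) + (-0.115713) + (-0.175447) + (-0.258367)) = 1.203832.
With S = 8 species, ln S = 2.079442, so J = 1.203832/2.079442 = 0.578921, i.e. 0.5789 to 4 decimal places.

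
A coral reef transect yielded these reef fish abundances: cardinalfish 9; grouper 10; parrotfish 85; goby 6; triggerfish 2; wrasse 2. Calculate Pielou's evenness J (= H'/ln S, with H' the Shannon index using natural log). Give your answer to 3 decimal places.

Total N = 9+10+85+6+2+2 = 114, so the proportions are 0.07895, 0.08772, 0.74561, 0.05263, 0.01754, 0.01754 (working shown to 5 dp, full precision carried).
H' = −Σ pᵢ ln pᵢ = −((-0.20045) + (-0.21347) + (-0.21887) + (-0.15497) + (-0.07093) + (-0.07093)) = 0.92962.
With S = 6 species, ln S = 1.79176, so J = 0.92962/1.79176 = 0.51883, i.e. 0.519 to 3 decimal places.

0.519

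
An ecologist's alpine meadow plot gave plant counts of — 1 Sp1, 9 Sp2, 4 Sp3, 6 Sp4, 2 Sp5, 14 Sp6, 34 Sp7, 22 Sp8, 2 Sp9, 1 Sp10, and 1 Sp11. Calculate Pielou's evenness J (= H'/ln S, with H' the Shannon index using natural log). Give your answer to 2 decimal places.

0.76

Total N = 1+9+4+6+2+14+34+22+2+1+1 = 96, so the proportions are 0.0104, 0.0938, 0.0417, 0.0625, 0.0208, 0.1458, 0.3542, 0.2292, 0.0208, 0.0104, 0.0104 (working shown to 4 dp, full precision carried).
H' = −Σ pᵢ ln pᵢ = −((-0.0475) + (-0.2219) + (-0.1324) + (-0.1733) + (-0.0807) + (-0.2808) + (-0.3676) + (-0.3376) + (-0.0807) + (-0.0475) + (-0.0475)) = 1.8176.
With S = 11 species, ln S = 2.3979, so J = 1.8176/2.3979 = 0.7580, i.e. 0.76 to 2 decimal places.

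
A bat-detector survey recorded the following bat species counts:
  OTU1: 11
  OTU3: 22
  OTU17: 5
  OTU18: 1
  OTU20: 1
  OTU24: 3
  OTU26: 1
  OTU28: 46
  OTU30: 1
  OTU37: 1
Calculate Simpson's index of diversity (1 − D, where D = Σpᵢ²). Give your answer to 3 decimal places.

0.674

Total N = 11+22+5+1+1+3+1+46+1+1 = 92, so the proportions are 0.11957, 0.23913, 0.05435, 0.01087, 0.01087, 0.03261, 0.01087, 0.5, 0.01087, 0.01087 (working shown to 5 dp, full precision carried).
D = 0.11957² + 0.23913² + 0.05435² + 0.01087² + 0.01087² + 0.03261² + 0.01087² + 0.5² + 0.01087² + 0.01087² = 0.01430 + 0.05718 + 0.00295 + 0.00012 + 0.00012 + 0.00106 + 0.00012 + 0.25000 + 0.00012 + 0.00012 = 0.32609.
So 1 − D = 0.67391, i.e. 0.674 to 3 decimal places.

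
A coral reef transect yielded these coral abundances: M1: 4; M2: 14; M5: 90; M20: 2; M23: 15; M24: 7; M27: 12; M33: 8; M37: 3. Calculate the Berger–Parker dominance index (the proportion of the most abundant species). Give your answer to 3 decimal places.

Total N = 4+14+90+2+15+7+12+8+3 = 155, so the proportions are 0.02581, 0.09032, 0.58065, 0.0129, 0.09677, 0.04516, 0.07742, 0.05161, 0.01935 (working shown to 5 dp, full precision carried).
The largest proportion is 0.58065, i.e. d = 0.581 to 3 decimal places.

0.581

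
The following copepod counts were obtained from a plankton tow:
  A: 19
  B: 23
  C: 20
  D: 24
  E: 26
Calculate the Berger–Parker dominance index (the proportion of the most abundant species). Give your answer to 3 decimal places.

0.232

Total N = 19+23+20+24+26 = 112, so the proportions are 0.16964, 0.20536, 0.17857, 0.21429, 0.23214 (working shown to 5 dp, full precision carried).
The largest proportion is 0.23214, i.e. d = 0.232 to 3 decimal places.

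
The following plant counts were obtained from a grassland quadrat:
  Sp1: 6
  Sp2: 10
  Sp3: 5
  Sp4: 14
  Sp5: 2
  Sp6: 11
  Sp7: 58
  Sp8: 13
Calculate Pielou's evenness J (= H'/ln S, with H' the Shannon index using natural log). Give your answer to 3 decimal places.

0.781

Total N = 6+10+5+14+2+11+58+13 = 119, so the proportions are 0.05042, 0.08403, 0.04202, 0.11765, 0.01681, 0.09244, 0.48739, 0.10924 (working shown to 5 dp, full precision carried).
H' = −Σ pᵢ ln pᵢ = −((-0.15062) + (-0.20811) + (-0.13318) + (-0.25177) + (-0.06867) + (-0.22011) + (-0.35028) + (-0.24188)) = 1.62464.
With S = 8 species, ln S = 2.07944, so J = 1.62464/2.07944 = 0.78129, i.e. 0.781 to 3 decimal places.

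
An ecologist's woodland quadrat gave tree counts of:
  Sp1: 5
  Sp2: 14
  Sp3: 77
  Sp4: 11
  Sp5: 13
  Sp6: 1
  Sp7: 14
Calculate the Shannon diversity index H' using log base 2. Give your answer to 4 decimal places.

Total N = 5+14+77+11+13+1+14 = 135, so the proportions are 0.037037, 0.103704, 0.57037, 0.081481, 0.096296, 0.007407, 0.103704 (working shown to 6 dp, full precision carried).
Each pᵢ log₂ pᵢ term: 0.037037×(-4.754888)=-0.176107, 0.103704×(-3.269461)=-0.339055, 0.57037×(-0.810029)=-0.462017, 0.081481×(-3.617384)=-0.294750, 0.096296×(-3.376376)=-0.325132, 0.007407×(-7.076816)=-0.052421, 0.103704×(-3.269461)=-0.339055.
Sum = -1.988537, so H' = 1.9885.

1.9885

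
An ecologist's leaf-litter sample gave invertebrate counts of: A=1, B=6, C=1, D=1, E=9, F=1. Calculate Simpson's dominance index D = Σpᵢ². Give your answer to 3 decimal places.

Total N = 1+6+1+1+9+1 = 19, so the proportions are 0.05263, 0.31579, 0.05263, 0.05263, 0.47368, 0.05263 (working shown to 5 dp, full precision carried).
D = 0.05263² + 0.31579² + 0.05263² + 0.05263² + 0.47368² + 0.05263² = 0.00277 + 0.09972 + 0.00277 + 0.00277 + 0.22438 + 0.00277 = 0.33518.
To 3 decimal places, D = 0.335.

0.335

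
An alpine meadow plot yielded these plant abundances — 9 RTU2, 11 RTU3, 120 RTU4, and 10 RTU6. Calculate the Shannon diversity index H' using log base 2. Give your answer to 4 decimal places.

Total N = 9+11+120+10 = 150, so the proportions are 0.06, 0.073333, 0.8, 0.066667 (working shown to 6 dp, full precision carried).
Each pᵢ log₂ pᵢ term: 0.06×(-4.058894)=-0.243534, 0.073333×(-3.769387)=-0.276422, 0.8×(-0.321928)=-0.257542, 0.066667×(-3.906891)=-0.260459.
Sum = -1.037957, so H' = 1.0380.

1.0380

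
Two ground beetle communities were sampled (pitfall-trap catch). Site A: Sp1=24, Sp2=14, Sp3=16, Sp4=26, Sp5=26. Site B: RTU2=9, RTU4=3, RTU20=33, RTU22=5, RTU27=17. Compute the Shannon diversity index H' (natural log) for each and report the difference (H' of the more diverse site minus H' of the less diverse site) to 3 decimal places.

0.279

Site A: N=106, proportions 0.22642, 0.13208, 0.15094, 0.24528, 0.24528, giving H' = 1.57851 (working shown to 5 dp, full precision carried).
Site B: N=67, proportions 0.13433, 0.04478, 0.49254, 0.07463, 0.25373, giving H' = 1.29921.
Difference = |1.57851 − 1.29921| = 0.27930, i.e. 0.279 to 3 decimal places.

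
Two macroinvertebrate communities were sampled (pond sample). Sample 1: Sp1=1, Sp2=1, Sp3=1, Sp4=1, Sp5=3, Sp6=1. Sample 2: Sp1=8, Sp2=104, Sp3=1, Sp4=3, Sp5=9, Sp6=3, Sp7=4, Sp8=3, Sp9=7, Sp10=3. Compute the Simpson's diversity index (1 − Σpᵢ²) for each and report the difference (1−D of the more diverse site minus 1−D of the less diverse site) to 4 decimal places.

Sample 1: N=8, proportions 0.125, 0.125, 0.125, 0.125, 0.375, 0.125, giving 1−D = 0.781250 (working shown to 6 dp, full precision carried).
Sample 2: N=145, proportions 0.055172, 0.717241, 0.006897, 0.02069, 0.062069, 0.02069, 0.027586, 0.02069, 0.048276, 0.02069, giving 1−D = 0.473817.
Difference = |0.781250 − 0.473817| = 0.307433, i.e. 0.3074 to 4 decimal places.

0.3074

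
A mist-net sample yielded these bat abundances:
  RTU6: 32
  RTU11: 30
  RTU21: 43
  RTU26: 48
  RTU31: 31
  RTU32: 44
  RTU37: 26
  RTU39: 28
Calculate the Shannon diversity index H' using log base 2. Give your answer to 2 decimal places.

Total N = 32+30+43+48+31+44+26+28 = 282, so the proportions are 0.11348, 0.10638, 0.15248, 0.17021, 0.10993, 0.15603, 0.0922, 0.09929 (working shown to 5 dp, full precision carried).
Each pᵢ log₂ pᵢ term: 0.11348×(-3.13955)=-0.35626, 0.10638×(-3.23266)=-0.34390, 0.15248×(-2.71329)=-0.41373, 0.17021×(-2.55459)=-0.43482, 0.10993×(-3.18536)=-0.35016, 0.15603×(-2.68012)=-0.41817, 0.0922×(-3.43911)=-0.31708, 0.09929×(-3.33220)=-0.33086.
Sum = -2.96499, so H' = 2.96.

2.96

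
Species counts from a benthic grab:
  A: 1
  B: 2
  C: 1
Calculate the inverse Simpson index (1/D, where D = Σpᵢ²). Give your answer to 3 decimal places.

Total N = 1+2+1 = 4, so the proportions are 0.25, 0.5, 0.25 (working shown to 6 dp, full precision carried).
D = 0.25² + 0.5² + 0.25² = 0.062500 + 0.250000 + 0.062500 = 0.375000.
So 1/D = 2.66667, i.e. 2.667 to 3 decimal places.

2.667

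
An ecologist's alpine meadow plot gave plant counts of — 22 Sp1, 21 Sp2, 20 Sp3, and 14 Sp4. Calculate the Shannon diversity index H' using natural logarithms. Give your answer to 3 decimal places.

1.372

Total N = 22+21+20+14 = 77, so the proportions are 0.28571, 0.27273, 0.25974, 0.18182 (working shown to 5 dp, full precision carried).
Each pᵢ ln pᵢ term: 0.28571×(-1.25276)=-0.35793, 0.27273×(-1.29928)=-0.35435, 0.25974×(-1.34807)=-0.35015, 0.18182×(-1.70475)=-0.30995.
Sum = -1.37239, so H' = 1.372.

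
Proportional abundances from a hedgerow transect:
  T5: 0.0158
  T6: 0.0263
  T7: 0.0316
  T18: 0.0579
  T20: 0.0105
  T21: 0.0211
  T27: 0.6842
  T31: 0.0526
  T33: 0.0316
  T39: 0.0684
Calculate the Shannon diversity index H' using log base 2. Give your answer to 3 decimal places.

Each pᵢ log₂ pᵢ term (working shown to 5 dp, full precision carried): 0.0158×(-5.98393)=-0.09455, 0.0263×(-5.24879)=-0.13804, 0.0316×(-4.98393)=-0.15749, 0.0579×(-4.11029)=-0.23799, 0.0105×(-6.57347)=-0.06902, 0.0211×(-5.56661)=-0.11746, 0.6842×(-0.54751)=-0.37461, 0.0526×(-4.24879)=-0.22349, 0.0316×(-4.98393)=-0.15749, 0.0684×(-3.86986)=-0.26470.
Sum = -1.83483, so H' = 1.835.

1.835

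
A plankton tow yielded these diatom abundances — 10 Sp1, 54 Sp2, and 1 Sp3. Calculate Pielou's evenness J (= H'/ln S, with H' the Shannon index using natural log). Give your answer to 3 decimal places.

0.461

Total N = 10+54+1 = 65, so the proportions are 0.15385, 0.83077, 0.01538 (working shown to 5 dp, full precision carried).
H' = −Σ pᵢ ln pᵢ = −((-0.28797) + (-0.15403) + (-0.06422)) = 0.50622.
With S = 3 species, ln S = 1.09861, so J = 0.50622/1.09861 = 0.46078, i.e. 0.461 to 3 decimal places.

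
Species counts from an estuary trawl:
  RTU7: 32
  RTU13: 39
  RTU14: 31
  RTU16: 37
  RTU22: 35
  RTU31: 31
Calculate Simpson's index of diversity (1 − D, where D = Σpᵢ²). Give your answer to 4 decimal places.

Total N = 32+39+31+37+35+31 = 205, so the proportions are 0.156098, 0.190244, 0.15122, 0.180488, 0.170732, 0.15122 (working shown to 6 dp, full precision carried).
D = 0.156098² + 0.190244² + 0.15122² + 0.180488² + 0.170732² + 0.15122² = 0.024366 + 0.036193 + 0.022867 + 0.032576 + 0.029149 + 0.022867 = 0.168019.
So 1 − D = 0.831981, i.e. 0.8320 to 4 decimal places.

0.8320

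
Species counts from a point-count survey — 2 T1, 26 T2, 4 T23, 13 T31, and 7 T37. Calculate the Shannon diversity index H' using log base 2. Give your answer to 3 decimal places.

Total N = 2+26+4+13+7 = 52, so the proportions are 0.03846, 0.5, 0.07692, 0.25, 0.13462 (working shown to 5 dp, full precision carried).
Each pᵢ log₂ pᵢ term: 0.03846×(-4.70044)=-0.18079, 0.5×(-1.00000)=-0.50000, 0.07692×(-3.70044)=-0.28465, 0.25×(-2.00000)=-0.50000, 0.13462×(-2.89308)=-0.38945.
Sum = -1.85489, so H' = 1.855.

1.855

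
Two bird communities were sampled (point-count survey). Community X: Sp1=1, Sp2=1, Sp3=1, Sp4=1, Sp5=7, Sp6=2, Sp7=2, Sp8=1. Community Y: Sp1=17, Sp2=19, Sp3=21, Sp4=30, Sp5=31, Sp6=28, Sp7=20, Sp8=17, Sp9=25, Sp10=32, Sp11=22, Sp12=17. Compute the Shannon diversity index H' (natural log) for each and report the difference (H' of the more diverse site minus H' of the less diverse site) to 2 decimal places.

0.71

Community X: N=16, proportions 0.0625, 0.0625, 0.0625, 0.0625, 0.4375, 0.125, 0.125, 0.0625, giving H' = 1.74797 (working shown to 5 dp, full precision carried).
Community Y: N=279, proportions 0.06093, 0.0681, 0.07527, 0.10753, 0.11111, 0.10036, 0.07168, 0.06093, 0.08961, 0.1147, 0.07885, 0.06093, giving H' = 2.45753.
Difference = |1.74797 − 2.45753| = 0.70956, i.e. 0.71 to 2 decimal places.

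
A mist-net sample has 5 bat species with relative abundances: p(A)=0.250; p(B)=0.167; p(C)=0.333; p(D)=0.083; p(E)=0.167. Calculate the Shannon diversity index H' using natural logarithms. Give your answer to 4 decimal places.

1.5171

Each pᵢ ln pᵢ term (working shown to 6 dp, full precision carried): 0.25×(-1.386294)=-0.346574, 0.167×(-1.789761)=-0.298890, 0.333×(-1.099613)=-0.366171, 0.083×(-2.488915)=-0.206580, 0.167×(-1.789761)=-0.298890.
Sum = -1.517105, so H' = 1.5171.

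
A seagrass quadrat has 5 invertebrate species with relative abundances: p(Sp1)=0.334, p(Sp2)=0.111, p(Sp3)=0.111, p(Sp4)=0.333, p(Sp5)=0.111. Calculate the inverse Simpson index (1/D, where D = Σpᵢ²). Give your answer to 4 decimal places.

3.8549

D = 0.334² + 0.111² + 0.111² + 0.333² + 0.111² = 0.11155600 + 0.01232100 + 0.01232100 + 0.11088900 + 0.01232100 = 0.25940800 (working shown to 8 dp, full precision carried).
So 1/D = 3.854931, i.e. 3.8549 to 4 decimal places.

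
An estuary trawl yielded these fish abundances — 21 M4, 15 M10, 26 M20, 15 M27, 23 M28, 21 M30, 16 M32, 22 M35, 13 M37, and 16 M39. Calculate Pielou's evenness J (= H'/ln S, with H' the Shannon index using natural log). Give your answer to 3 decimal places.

0.990

Total N = 21+15+26+15+23+21+16+22+13+16 = 188, so the proportions are 0.1117, 0.07979, 0.1383, 0.07979, 0.12234, 0.1117, 0.08511, 0.11702, 0.06915, 0.08511 (working shown to 5 dp, full precision carried).
H' = −Σ pᵢ ln pᵢ = −((-0.24484) + (-0.20173) + (-0.27360) + (-0.20173) + (-0.25703) + (-0.24484) + (-0.20969) + (-0.25106) + (-0.18473) + (-0.20969)) = 2.27895.
With S = 10 species, ln S = 2.30259, so J = 2.27895/2.30259 = 0.98974, i.e. 0.990 to 3 decimal places.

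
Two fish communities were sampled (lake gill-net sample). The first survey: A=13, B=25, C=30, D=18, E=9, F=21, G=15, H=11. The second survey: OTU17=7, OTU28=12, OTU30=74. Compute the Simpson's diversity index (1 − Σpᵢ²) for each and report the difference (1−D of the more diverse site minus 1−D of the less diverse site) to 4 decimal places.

The first survey: N=142, proportions 0.091549, 0.176056, 0.211268, 0.126761, 0.06338, 0.147887, 0.105634, 0.077465, giving 1−D = 0.856874 (working shown to 6 dp, full precision carried).
The second survey: N=93, proportions 0.075269, 0.129032, 0.795699, giving 1−D = 0.344549.
Difference = |0.856874 − 0.344549| = 0.512325, i.e. 0.5123 to 4 decimal places.

0.5123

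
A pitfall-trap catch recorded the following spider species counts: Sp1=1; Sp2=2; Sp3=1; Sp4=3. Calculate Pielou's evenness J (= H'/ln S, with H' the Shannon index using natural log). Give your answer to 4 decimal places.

Total N = 1+2+1+3 = 7, so the proportions are 0.142857, 0.285714, 0.142857, 0.428571 (working shown to 6 dp, full precision carried).
H' = −Σ pᵢ ln pᵢ = −((-0.277987) + (-0.357932) + (-0.277987) + (-0.363128)) = 1.277034.
With S = 4 species, ln S = 1.386294, so J = 1.277034/1.386294 = 0.921185, i.e. 0.9212 to 4 decimal places.

0.9212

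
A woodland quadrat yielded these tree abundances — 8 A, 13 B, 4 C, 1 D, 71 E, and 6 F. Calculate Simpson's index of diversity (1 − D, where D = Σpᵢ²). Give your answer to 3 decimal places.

Total N = 8+13+4+1+71+6 = 103, so the proportions are 0.07767, 0.12621, 0.03883, 0.00971, 0.68932, 0.05825 (working shown to 5 dp, full precision carried).
D = 0.07767² + 0.12621² + 0.03883² + 0.00971² + 0.68932² + 0.05825² = 0.00603 + 0.01593 + 0.00151 + 0.00009 + 0.47516 + 0.00339 = 0.50212.
So 1 − D = 0.49788, i.e. 0.498 to 3 decimal places.

0.498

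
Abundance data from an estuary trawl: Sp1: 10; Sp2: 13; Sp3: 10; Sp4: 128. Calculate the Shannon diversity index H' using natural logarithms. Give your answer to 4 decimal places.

0.7307

Total N = 10+13+10+128 = 161, so the proportions are 0.062112, 0.080745, 0.062112, 0.795031 (working shown to 6 dp, full precision carried).
Each pᵢ ln pᵢ term: 0.062112×(-2.778819)=-0.172597, 0.080745×(-2.516455)=-0.203192, 0.062112×(-2.778819)=-0.172597, 0.795031×(-0.229374)=-0.182360.
Sum = -0.730746, so H' = 0.7307.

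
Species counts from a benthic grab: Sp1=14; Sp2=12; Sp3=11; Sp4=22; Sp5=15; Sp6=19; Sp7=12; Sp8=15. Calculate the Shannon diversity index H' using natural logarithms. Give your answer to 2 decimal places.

2.05

Total N = 14+12+11+22+15+19+12+15 = 120, so the proportions are 0.1167, 0.1, 0.0917, 0.1833, 0.125, 0.1583, 0.1, 0.125 (working shown to 4 dp, full precision carried).
Each pᵢ ln pᵢ term: 0.1167×(-2.1484)=-0.2507, 0.1×(-2.3026)=-0.2303, 0.0917×(-2.3896)=-0.2190, 0.1833×(-1.6964)=-0.3110, 0.125×(-2.0794)=-0.2599, 0.1583×(-1.8431)=-0.2918, 0.1×(-2.3026)=-0.2303, 0.125×(-2.0794)=-0.2599.
Sum = -2.0529, so H' = 2.05.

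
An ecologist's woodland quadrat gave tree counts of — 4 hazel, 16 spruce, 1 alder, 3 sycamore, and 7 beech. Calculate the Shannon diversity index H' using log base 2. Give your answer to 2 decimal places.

Total N = 4+16+1+3+7 = 31, so the proportions are 0.129, 0.5161, 0.0323, 0.0968, 0.2258 (working shown to 4 dp, full precision carried).
Each pᵢ log₂ pᵢ term: 0.129×(-2.9542)=-0.3812, 0.5161×(-0.9542)=-0.4925, 0.0323×(-4.9542)=-0.1598, 0.0968×(-3.3692)=-0.3261, 0.2258×(-2.1468)=-0.4848.
Sum = -1.8443, so H' = 1.84.

1.84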